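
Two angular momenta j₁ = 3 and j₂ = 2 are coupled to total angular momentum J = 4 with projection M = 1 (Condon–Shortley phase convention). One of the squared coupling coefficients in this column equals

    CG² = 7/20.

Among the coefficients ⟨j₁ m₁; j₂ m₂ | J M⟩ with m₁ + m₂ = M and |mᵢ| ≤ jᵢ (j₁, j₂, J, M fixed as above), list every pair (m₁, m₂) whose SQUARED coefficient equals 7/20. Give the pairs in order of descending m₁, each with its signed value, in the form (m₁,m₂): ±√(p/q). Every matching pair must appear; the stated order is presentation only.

Admissible pairs with m₁+m₂ = M = 1: (-1,2), (0,1), (1,0), (2,-1), (3,-2)
  (m₁,m₂)=(3,-2): CG² = 3/70, CG = +√(3/70)
  (m₁,m₂)=(2,-1): CG² = 7/20, CG = +√(7/20)   ← matches the target
  (m₁,m₂)=(1,0): CG² = 3/28, CG = +√(3/28)
  (m₁,m₂)=(0,1): CG² = 3/14, CG = −√(3/14)
  (m₁,m₂)=(-1,2): CG² = 2/7, CG = −√(2/7)
Pairs with CG² = 7/20: (2,-1): +√(7/20)

(2,-1): +√(7/20)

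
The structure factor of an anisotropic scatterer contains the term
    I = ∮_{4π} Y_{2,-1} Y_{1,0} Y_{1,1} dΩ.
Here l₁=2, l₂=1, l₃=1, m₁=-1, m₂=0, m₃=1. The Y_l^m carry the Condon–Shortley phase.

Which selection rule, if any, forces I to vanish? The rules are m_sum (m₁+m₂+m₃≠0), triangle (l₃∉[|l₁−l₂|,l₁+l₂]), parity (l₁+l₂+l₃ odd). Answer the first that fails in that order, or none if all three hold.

Σmᵢ = 0  ✓
l₃∈[|l₁−l₂|,l₁+l₂]=[1,3], have l₃=1  ✓
Σlᵢ = 4 ⇒ even  ✓

none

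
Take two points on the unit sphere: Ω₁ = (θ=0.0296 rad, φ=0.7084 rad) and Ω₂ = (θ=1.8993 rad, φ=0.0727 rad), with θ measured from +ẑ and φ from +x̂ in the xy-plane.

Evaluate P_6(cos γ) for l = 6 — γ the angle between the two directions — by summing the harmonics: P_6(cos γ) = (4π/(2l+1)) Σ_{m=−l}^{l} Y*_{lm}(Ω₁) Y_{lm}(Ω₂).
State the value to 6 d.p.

Addition theorem: P_6(cos γ) = (4π/13) Σ_m Y*_{lm}(Ω₁) Y_{lm}(Ω₂), m = −6…6:
  m=-6: (-0.000000, -0.000000) × (0.314863, -0.146772) = (-0.000000, -0.000000)  (running Σ = (-0.000000, -0.000000))
  m=-5: (-0.000000, -0.000000) × (-0.383381, 0.145840) = (0.000000, 0.000000)  (running Σ = (0.000000, 0.000000))
  m=-4: (-0.000003, 0.000001) × (0.039773, -0.011903) = (-0.000000, 0.000000)  (running Σ = (-0.000000, 0.000000))
  m=-3: (-0.000071, 0.000115) × (0.322759, -0.071532) = (-0.000015, 0.000042)  (running Σ = (-0.000015, 0.000042))
  m=-2: (0.000698, 0.004499) × (-0.148993, 0.021818) = (-0.000202, -0.000655)  (running Σ = (-0.000217, -0.000613))
  m=-1: (0.073749, 0.063185) × (-0.280422, 0.020423) = (-0.021971, -0.016212)  (running Σ = (-0.022188, -0.016825))
  m=0: (1.007771, -0.000000) × (0.176528, 0.000000) = (0.177900, 0.000000)  (running Σ = (0.155712, -0.016825))
  m=1: (-0.073749, 0.063185) × (0.280422, 0.020423) = (-0.021971, 0.016212)  (running Σ = (0.133740, -0.000613))
  m=2: (0.000698, -0.004499) × (-0.148993, -0.021818) = (-0.000202, 0.000655)  (running Σ = (0.133538, 0.000042))
  m=3: (0.000071, 0.000115) × (-0.322759, -0.071532) = (-0.000015, -0.000042)  (running Σ = (0.133524, 0.000000))
  m=4: (-0.000003, -0.000001) × (0.039773, 0.011903) = (-0.000000, -0.000000)  (running Σ = (0.133523, 0.000000))
  m=5: (0.000000, -0.000000) × (0.383381, 0.145840) = (0.000000, -0.000000)  (running Σ = (0.133524, -0.000000))
  m=6: (-0.000000, 0.000000) × (0.314863, 0.146772) = (-0.000000, 0.000000)  (running Σ = (0.133524, 0.000000))
Accumulated sum (0.133524, 0.000000); after 4π/(2l+1) scaling, (0.129070, 0.000000) ⇒ P_6 = 0.129070

0.129070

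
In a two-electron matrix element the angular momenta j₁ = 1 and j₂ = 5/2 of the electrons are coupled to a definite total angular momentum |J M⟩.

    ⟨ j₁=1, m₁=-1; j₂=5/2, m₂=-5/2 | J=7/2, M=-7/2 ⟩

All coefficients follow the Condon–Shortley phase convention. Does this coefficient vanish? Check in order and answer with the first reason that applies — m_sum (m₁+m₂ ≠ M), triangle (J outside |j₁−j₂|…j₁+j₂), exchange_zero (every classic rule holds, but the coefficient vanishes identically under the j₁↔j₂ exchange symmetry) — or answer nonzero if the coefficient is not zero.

nonzero

m-sum: m₁+m₂ = -1+(-5/2) = -7/2, M = -7/2  ✓
triangle: |j₁−j₂| = 3/2 ≤ J = 7/2 ≤ j₁+j₂ = 7/2  ✓
exchange: j₁≠j₂ or m₁≠m₂ — the exchange symmetry imposes no constraint here
value check: CG = +1 = +1.000000 ≠ 0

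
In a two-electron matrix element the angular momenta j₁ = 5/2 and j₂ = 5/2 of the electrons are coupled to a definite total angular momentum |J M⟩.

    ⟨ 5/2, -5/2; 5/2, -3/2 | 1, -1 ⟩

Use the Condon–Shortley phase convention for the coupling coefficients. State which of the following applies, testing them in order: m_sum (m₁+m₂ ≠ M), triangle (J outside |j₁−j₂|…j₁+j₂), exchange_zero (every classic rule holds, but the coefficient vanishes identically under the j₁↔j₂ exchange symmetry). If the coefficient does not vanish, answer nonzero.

m-sum: m₁+m₂ = -5/2+(-3/2) = -4, M = -1  ✗ ⇒ coefficient is 0

m_sum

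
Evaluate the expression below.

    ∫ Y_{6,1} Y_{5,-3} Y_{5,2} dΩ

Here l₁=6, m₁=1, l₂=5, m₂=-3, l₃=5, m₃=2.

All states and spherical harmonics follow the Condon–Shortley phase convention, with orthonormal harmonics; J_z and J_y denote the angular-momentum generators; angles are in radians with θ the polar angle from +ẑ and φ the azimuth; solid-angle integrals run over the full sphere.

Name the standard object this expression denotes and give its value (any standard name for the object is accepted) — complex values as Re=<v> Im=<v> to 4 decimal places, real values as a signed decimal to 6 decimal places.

This is a Gaunt coefficient — the integral of a triple product of spherical harmonics over the sphere.
m-sum 0 ✓  L=16 even ✓  1≤5≤11 ✓
Π(2lᵢ+1) = 13×11×11 = 1573
triangle coeff Δ(6,5,5) = 1/28588560
Σ_t [1,5]: t=1:−1/345600 t=2:+1/13824 t=3:−1/5184 t=4:+1/13824 t=5:−1/345600 = -7/129600
(3j)²=80/7293 [(6 5 5; 0 0 0)], sign=+1
Σ_t [0,2]: t=0:+1/345600 t=1:−1/34560 t=2:+1/41472 = -1/518400
(3j)²=7/36465 [(6 5 5; 1 -3 2)], sign=+1
⇒ 4πI² = 112/33813
I = (+1)√(112/33813/(4π)) = 0.01623537

Gaunt coefficient, +0.016235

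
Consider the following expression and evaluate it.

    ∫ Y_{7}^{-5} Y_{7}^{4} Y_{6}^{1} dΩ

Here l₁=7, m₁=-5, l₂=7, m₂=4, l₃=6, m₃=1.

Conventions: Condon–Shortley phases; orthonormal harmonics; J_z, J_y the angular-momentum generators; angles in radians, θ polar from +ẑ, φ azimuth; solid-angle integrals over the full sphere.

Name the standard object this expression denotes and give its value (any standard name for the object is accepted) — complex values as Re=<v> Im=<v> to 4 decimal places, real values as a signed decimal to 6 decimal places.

Gaunt coefficient, +0.117735

This is a Gaunt coefficient — the integral of a triple product of spherical harmonics over the sphere.
m-sum 0 ✓  L=20 even ✓  0≤6≤14 ✓
Π(2lᵢ+1) = 15×15×13 = 2925
triangle coeff Δ(7,7,6) = 1/2444321880
Σ_t [1,7]: t=1:−1/2612736000 t=2:+1/20736000 t=3:−1/1658880 t=4:+1/746496 t=5:−1/1658880 t=6:+1/20736000 t=7:−1/2612736000 = 1/4354560
(3j)²=1000/138567 [(7 7 6; 0 0 0)], sign=+1
Σ_t [6,8]: t=6:+1/124416000 t=7:−1/29030400 t=8:+1/69672960 = -1/82944000
(3j)²=693/83980 [(7 7 6; -5 4 1)], sign=+1
⇒ 4πI² = 236250/1356277
I = (+1)√(236250/1356277/(4π)) = 0.11773532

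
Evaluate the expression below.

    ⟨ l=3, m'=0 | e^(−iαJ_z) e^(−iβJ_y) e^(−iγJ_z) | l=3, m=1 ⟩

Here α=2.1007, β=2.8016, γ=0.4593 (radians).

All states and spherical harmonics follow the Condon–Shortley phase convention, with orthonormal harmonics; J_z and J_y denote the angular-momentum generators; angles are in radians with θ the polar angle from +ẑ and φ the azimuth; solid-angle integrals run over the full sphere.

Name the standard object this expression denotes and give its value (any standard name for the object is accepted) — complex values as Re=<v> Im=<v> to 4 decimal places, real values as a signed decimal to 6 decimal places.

This is a Wigner D-matrix element — the rotation-matrix element ⟨l m'| R(α,β,γ) |l m⟩ in the angular-momentum basis.
D^3_{0,1}(2.1007,2.8016,0.4593) = e^{-i·0·2.1007}·d^3_{0,1}(2.8016)·e^{-i·1·0.4593}. Compute d first:
Half-angle: c=0.169179, s=0.985585. N=√(6·6·24·2)=41.569219
The bounds max(0,m−m')=1 and min(l+m,l−m')=3 give 3 terms
  k=1: (−1)^0·41.5692/(12)·0.1692^5·0.9856^1 = +0.000473
  k=2: (−1)^1·41.5692/(4)·0.1692^3·0.9856^3 = -0.048176
  k=3: (−1)^2·41.5692/(12)·0.1692^1·0.9856^5 = +0.545014
d^3_{0,1}(2.8016) = +0.000473 -0.048176 +0.545014 = +0.497311
Phases: e^{-i·(0)·2.1007}=+1.000000+0.000000i, e^{-i·(1)·0.4593}=+0.896363-0.443321i ⇒ D=+0.445771-0.220468i

Wigner D-matrix element, Re=0.4458 Im=-0.2205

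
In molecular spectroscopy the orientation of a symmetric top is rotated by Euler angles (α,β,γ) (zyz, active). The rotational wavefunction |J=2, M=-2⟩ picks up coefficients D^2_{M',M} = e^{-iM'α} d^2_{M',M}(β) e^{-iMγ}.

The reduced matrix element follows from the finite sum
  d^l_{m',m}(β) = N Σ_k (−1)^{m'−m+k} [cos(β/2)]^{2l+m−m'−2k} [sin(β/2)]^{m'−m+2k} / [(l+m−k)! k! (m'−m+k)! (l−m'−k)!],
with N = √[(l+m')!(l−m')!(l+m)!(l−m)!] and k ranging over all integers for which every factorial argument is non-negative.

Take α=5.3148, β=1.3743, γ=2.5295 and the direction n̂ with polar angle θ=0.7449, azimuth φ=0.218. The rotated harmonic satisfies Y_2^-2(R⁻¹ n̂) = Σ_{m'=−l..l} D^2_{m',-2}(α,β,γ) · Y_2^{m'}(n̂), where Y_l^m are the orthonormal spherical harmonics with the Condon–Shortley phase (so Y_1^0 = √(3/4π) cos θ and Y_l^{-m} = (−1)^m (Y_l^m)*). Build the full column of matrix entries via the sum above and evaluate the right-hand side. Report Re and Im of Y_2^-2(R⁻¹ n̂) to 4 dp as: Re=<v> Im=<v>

Re=0.3139 Im=0.0904

Need the full column D^2_{m',-2} for m'=−2..2 at α=5.3148, β=1.3743, γ=2.5295.
cos(β/2)=0.773057, sin(β/2)=0.634337
d^2_{-2,-2}: single k=0 term ⇒ +0.357146;  D = -0.357079+0.006915i
d^2_{-1,-2}: single k=0 term ⇒ -0.586117;  D = +0.341400+0.476423i
d^2_{0,-2}: single k=0 term ⇒ +0.589031;  D = +0.200101-0.554001i
d^2_{1,-2}: single k=0 term ⇒ -0.394640;  D = -0.381799+0.099852i
d^2_{2,-2}: single k=0 term ⇒ +0.161912;  D = +0.122515+0.105857i
Y_2^{m'}(θ=0.7449,φ=0.218) and Σ D·Y over m':
  (-0.3571+0.0069i)·(+0.1609-0.0750i)  (+0.3414+0.4764i)·(+0.3759-0.0833i)  (+0.2001-0.5540i)·(+0.1960+0.0000i)  (-0.3818+0.0999i)·(-0.3759-0.0833i)  (+0.1225+0.1059i)·(+0.1609+0.0750i)
Y_2^-2(R⁻¹ n̂) = +0.313887+0.090445i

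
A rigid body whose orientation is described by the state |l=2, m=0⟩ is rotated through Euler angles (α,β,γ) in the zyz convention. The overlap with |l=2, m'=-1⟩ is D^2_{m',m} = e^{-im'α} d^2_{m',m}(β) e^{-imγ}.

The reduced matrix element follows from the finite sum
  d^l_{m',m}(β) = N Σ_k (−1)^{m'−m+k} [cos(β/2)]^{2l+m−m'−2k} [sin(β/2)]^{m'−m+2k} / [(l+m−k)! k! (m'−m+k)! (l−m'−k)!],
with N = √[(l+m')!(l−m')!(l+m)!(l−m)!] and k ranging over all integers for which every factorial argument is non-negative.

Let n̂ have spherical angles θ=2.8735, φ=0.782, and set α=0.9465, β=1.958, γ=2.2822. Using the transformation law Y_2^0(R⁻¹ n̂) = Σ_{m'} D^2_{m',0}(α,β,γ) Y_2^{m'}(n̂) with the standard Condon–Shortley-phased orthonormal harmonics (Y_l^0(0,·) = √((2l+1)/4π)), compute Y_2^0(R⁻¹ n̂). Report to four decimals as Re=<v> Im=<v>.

Re=0.0322 Im=0.0000

Need the full column D^2_{m',0} for m'=−2..2 at α=0.9465, β=1.9580, γ=2.2822.
cos(β/2)=0.557853, sin(β/2)=0.829940
d^2_{-2,0}: single k=2 term ⇒ +0.525059;  D = -0.166264+0.498039i
d^2_{-1,0}: k∈[1..2] ⇒ +0.352924 -0.781151 = -0.428227;  D = -0.250310-0.347453i
d^2_{0,0}: k∈[0..2] ⇒ +0.096845 -0.857418 +0.474446 = -0.286127;  D = -0.286127+0.000000i
d^2_{1,0}: k∈[0..1] ⇒ -0.352924 +0.781151 = +0.428227;  D = +0.250310-0.347453i
d^2_{2,0}: single k=0 term ⇒ +0.525059;  D = -0.166264-0.498039i
Y_2^{m'}(θ=2.8735,φ=0.782) and Σ D·Y over m':
  (-0.1663+0.4980i)·(+0.0002-0.0271i)  (-0.2503-0.3475i)·(-0.1400+0.1391i)  (-0.2861+0.0000i)·(+0.5644+0.0000i)  (+0.2503-0.3475i)·(+0.1400+0.1391i)  (-0.1663-0.4980i)·(+0.0002+0.0271i)
Y_2^0(R⁻¹ n̂) = +0.032173-0.000000i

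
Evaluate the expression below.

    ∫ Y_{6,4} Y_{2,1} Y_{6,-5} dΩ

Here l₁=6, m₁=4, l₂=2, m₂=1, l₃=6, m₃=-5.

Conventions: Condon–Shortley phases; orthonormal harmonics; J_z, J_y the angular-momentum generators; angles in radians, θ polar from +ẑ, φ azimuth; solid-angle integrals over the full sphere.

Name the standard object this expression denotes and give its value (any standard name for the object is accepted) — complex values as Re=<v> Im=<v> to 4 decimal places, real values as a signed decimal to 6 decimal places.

Gaunt coefficient, -0.197649

This is a Gaunt coefficient — the integral of a triple product of spherical harmonics over the sphere.
m-sum 0 ✓  L=14 even ✓  4≤6≤8 ✓
Π(2lᵢ+1) = 13×5×13 = 845
triangle coeff Δ(6,2,6) = 1/90090
Σ_t [0,2]: t=0:+1/69120 t=1:−1/14400 t=2:+1/69120 = -7/172800
(3j)²=14/715 [(6 2 6; 0 0 0)], sign=-1
Σ_t [1,2]: t=1:−1/725760 t=2:+1/7257600 = -1/806400
(3j)²=27/910 [(6 2 6; 4 1 -5)], sign=+1
⇒ 4πI² = 27/55
I = (-1)√(27/55/(4π)) = -0.19764945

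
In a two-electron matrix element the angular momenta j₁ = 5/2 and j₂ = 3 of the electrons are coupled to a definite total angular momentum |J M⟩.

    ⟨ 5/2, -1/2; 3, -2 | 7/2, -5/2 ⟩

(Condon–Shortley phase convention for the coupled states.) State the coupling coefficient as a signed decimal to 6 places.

-0.178174

triangle: 2!×3!×4!/10! = 288/3628800
(j±m)!: 2!×3!×1!×5!×1!×6! = 1036800
prefactor² = (2J+1)×Δ×N² = 4608/7
  k=0: +1/(0!×2!×3!×1!×0!×3!) = 1/72
  k=1: −1/(1!×1!×2!×0!×1!×4!) = -1/48
Σ = -1/144  ⇒  CG² = 4608/7×(-1/144)² = 2/63
CG = −√(2/63) = -0.178174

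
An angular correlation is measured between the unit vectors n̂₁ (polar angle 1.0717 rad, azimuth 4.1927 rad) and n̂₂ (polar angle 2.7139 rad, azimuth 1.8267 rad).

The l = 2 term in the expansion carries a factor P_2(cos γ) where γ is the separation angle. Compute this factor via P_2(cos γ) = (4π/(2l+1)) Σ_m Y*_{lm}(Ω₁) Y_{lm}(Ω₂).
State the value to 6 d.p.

0.225672

Term-by-term m-sum for l=2 (normalisation 4π/5 = 2.513274):
  m=-2: (-0.150904, 0.256716) × (-0.057938, 0.032546) = (0.000388, -0.019785)  (running Σ = (0.000388, -0.019785))
  m=-1: (-0.161230, -0.281797) × (0.073802, 0.282074) = (0.067589, -0.066276)  (running Σ = (0.067977, -0.086061))
  m=0: (-0.098633, -0.000000) × (0.468007, 0.000000) = (-0.046161, -0.000000)  (running Σ = (0.021815, -0.086061))
  m=1: (0.161230, -0.281797) × (-0.073802, 0.282074) = (0.067589, 0.066276)  (running Σ = (0.089404, -0.019785))
  m=2: (-0.150904, -0.256716) × (-0.057938, -0.032546) = (0.000388, 0.019785)  (running Σ = (0.089792, 0.000000))
Σ over m = (0.089792, 0.000000); ×(4π/5) → (0.225672, 0.000000). Real part: 0.225672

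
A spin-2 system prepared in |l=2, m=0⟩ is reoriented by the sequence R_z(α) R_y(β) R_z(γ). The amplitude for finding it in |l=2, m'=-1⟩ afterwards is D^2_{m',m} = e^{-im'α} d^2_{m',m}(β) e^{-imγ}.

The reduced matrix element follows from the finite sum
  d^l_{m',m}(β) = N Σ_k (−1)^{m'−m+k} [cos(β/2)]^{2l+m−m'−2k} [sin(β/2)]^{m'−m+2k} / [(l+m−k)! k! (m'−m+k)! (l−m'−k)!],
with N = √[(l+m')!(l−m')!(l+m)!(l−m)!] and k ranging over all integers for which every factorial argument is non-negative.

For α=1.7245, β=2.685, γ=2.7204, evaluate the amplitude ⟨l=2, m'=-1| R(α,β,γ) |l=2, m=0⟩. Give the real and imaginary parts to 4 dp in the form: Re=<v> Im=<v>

First d^2_{-1,0}(β=2.6850), then the phase factors e^{-i(-1)α} and e^{-i(0)γ}:
Half-angle: c=0.226318, s=0.974053. N=√(1·6·2·2)=4.898979
k: max(0,(0)−(-1))=1 … min(2+(0),2−(-1))=2
  k=1: (−1)^0·4.8990/(2)·0.2263^3·0.9741^1 = +0.027658
  k=2: (−1)^1·4.8990/(2)·0.2263^1·0.9741^3 = -0.512323
d^2_{-1,0}(2.6850) = +0.027658 -0.512323 = -0.484665
Phases: e^{-i·(-1)·1.7245}=-0.153099+0.988211i, e^{-i·(0)·2.7204}=+1.000000+0.000000i ⇒ D=+0.074202-0.478951i

Re=0.0742 Im=-0.4790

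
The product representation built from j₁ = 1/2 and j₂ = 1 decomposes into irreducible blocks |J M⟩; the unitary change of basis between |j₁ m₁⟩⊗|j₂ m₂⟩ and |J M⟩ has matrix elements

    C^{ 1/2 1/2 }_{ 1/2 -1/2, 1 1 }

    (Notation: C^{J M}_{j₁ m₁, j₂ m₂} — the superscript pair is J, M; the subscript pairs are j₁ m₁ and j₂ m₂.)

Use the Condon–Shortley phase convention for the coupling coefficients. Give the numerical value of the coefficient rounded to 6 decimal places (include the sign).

triangle: 1!·0!·1!/3! = 1/6
(j±m)!: 0!·1!·2!·0!·1!·0! = 2
prefactor² = (2J+1)·Δ·N² = 2/3
  k=1: −1/(1!·0!·0!·1!·0!·0!) = -1
Σ = -1  ⇒  CG² = 2/3·(-1)² = 2/3
CG = −√(2/3) = -0.816497

−√(2/3) ≈ -0.816497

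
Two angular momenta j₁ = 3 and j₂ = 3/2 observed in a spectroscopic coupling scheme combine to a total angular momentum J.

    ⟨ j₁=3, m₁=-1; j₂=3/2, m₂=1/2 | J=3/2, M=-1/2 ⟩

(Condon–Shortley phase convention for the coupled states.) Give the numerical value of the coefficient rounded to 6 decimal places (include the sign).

triangle: 3!*3!*0!/7! = 36/5040
(j±m)!: 2!*4!*2!*1!*1!*2! = 192
prefactor² = (2J+1)*Δ*N² = 192/35
  k=2: +1/(2!*1!*2!*0!*1!*0!) = 1/4
Σ = 1/4  ⇒  CG² = 192/35*(1/4)² = 12/35
CG = +√(12/35) = +0.585540

+√(12/35) = +0.585540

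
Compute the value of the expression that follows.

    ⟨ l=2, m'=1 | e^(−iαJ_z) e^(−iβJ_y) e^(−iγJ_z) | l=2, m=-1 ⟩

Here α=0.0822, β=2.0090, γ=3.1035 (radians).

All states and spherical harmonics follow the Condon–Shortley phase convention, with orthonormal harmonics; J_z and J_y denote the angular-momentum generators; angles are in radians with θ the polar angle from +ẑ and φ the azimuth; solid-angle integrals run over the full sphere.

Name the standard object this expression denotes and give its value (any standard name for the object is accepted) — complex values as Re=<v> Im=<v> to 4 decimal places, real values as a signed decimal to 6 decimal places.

This is a Wigner D-matrix element — the rotation-matrix element ⟨l m'| R(α,β,γ) |l m⟩ in the angular-momentum basis.
First d^2_{1,-1}(β=2.0090), then the phase factors e^{-i(1)α} and e^{-i(-1)γ}:
c=cos(2.009000/2)=0.536510, s=sin(2.009000/2)=0.843894; N=√[6·1·1·6]=6.000000
Admissible k: 0..1 (factorial args all ≥0)
  k=0: (−1)^2·6.0000/(2)·0.5365^2·0.8439^2 = +0.614969
  k=1: (−1)^3·6.0000/(6)·0.5365^0·0.8439^4 = -0.507167
d^2_{1,-1}(2.0090) = +0.614969 -0.507167 = +0.107801
D = (+0.996623-0.082107i)·(+0.107801)·(-0.999275+0.038083i) = -0.107022+0.012936i

Wigner D-matrix element, Re=-0.1070 Im=0.0129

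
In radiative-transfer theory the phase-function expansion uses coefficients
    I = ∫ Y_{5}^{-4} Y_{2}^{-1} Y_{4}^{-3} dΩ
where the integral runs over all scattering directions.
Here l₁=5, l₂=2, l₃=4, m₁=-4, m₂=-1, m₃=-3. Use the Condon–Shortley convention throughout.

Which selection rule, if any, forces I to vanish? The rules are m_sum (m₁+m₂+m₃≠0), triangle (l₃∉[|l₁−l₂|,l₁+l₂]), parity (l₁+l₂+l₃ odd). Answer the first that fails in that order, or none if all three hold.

m_sum

m₁+m₂+m₃ = -4 − 1 − 3 = -8  ✗
triangle: |5−2|=3 ≤ l₃=4 ≤ 5+2=7
parity: l₁+l₂+l₃ = 11 is odd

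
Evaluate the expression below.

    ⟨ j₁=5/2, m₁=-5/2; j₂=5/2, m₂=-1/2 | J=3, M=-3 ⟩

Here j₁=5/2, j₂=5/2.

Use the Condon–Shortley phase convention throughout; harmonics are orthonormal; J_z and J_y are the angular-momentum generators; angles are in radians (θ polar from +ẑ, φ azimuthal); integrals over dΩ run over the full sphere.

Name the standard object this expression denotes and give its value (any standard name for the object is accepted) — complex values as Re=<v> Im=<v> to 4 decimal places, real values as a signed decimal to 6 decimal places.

Clebsch–Gordan coefficient, +√(5/18) ≈ +0.527046

This is a Clebsch–Gordan (vector-coupling) coefficient.
triangle: 2!*3!*3!/9! = 72/362880
(j±m)!: 0!*5!*2!*3!*0!*6! = 1036800
prefactor² = (2J+1)*Δ*N² = 1440
  k=2: +1/(2!*0!*3!*0!*0!*3!) = 1/72
Σ = 1/72  ⇒  CG² = 1440*(1/72)² = 5/18
CG = +√(5/18) = +0.527046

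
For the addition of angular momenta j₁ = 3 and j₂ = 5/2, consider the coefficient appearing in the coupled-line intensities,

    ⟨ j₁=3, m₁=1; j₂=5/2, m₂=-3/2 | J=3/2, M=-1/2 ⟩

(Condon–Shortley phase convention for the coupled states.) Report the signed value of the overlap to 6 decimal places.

-0.483046  (= −√(7/30))

j₁+j₂−J=4  J+j₁−j₂=2  J−j₁+j₂=1  j₁+j₂+J+1=8
(j₁±m₁, j₂±m₂, J±M) = (4,2,1,4,1,2)
P² = 384/35
sum k=0..1:
  [0] +1/48 = 1/48
  [1] −1/6 = -1/6
S = -7/48
C² = P²·S² = 7/30 ; C = -0.483046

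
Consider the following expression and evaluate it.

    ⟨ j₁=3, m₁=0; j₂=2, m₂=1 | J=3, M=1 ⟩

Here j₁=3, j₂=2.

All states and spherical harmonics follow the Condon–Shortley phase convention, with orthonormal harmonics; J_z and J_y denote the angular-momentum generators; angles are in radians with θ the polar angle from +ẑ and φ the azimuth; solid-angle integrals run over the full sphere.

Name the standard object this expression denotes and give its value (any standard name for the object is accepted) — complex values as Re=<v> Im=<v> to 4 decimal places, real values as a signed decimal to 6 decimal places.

Clebsch–Gordan coefficient, −√(1/30) ≈ -0.182574

This is a Clebsch–Gordan (vector-coupling) coefficient.
√[7·2!4!2!/9! · 3!3!3!1!4!2!] = √(96/5)
  +(−1)^1/∏(1,1,2,2,2,0)! = -1/8  (running -1/8)
  +(−1)^2/∏(2,0,1,1,3,1)! = 1/12  (running -1/24)
⟨..|..⟩ = √(96/5)·(-1/24) = -0.182574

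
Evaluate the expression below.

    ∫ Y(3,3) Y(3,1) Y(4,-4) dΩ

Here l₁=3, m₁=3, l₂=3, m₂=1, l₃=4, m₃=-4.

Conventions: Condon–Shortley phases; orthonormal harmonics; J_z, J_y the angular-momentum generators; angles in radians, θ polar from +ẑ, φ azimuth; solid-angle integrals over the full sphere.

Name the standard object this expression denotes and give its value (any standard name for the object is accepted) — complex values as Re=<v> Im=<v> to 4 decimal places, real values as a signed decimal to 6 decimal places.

Gaunt coefficient, -0.166198

This is a Gaunt coefficient — the integral of a triple product of spherical harmonics over the sphere.
Rules hold: Σm=0, L=10 even, 0≤4≤6.
N = 7·7·9 = 441
Δ = 2!·4!·4!/11! = 1/34650
Racah Σ t=0..2: t=0:+1/72 t=1:−1/16 t=2:+1/72 = -5/144
⇒ 3j(3 3 4; 0 0 0)² = 2/77, sgn -1
Racah Σ t=0..0: t=0:+1/1152 = 1/1152
⇒ 3j(3 3 4; 3 1 -4)² = 1/33, sgn +1
4πI² = N·(3j₀)²·(3jₘ)² = 42/121
I = -1·√(0.347107/4π) = -0.16619847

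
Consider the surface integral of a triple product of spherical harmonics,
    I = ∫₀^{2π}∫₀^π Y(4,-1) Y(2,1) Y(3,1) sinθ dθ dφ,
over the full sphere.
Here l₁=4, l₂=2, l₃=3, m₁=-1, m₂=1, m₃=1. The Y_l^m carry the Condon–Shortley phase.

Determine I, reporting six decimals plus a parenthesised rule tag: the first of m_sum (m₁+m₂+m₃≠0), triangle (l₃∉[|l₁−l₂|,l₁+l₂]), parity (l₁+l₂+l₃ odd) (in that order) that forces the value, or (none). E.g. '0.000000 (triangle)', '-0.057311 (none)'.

m-sum = -1 + 1 + 1 = 1 ≠ 0 ⇒ I = 0

0.000000 (m_sum)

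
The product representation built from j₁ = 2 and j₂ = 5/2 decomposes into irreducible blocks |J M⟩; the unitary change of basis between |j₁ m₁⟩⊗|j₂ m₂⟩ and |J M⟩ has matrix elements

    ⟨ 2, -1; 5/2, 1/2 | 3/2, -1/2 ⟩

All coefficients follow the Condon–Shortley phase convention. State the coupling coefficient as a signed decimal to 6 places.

j₁+j₂−J=3  J+j₁−j₂=1  J−j₁+j₂=2  j₁+j₂+J+1=7
(j₁±m₁, j₂±m₂, J±M) = (1,3,3,2,1,2)
P² = 48/35
sum k=2..3:
  [2] +1/2 = 1/2
  [3] −1/12 = -1/12
S = 5/12
C² = P²·S² = 5/21 ; C = +0.487950

+0.487950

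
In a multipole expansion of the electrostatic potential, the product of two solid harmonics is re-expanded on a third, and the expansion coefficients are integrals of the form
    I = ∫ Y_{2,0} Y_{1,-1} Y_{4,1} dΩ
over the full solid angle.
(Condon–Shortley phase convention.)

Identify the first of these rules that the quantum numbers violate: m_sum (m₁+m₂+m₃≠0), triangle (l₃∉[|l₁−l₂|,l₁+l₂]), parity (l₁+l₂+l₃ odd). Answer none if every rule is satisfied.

azimuthal sum: 0 − 1 + 1 = 0  ✓
l₃ must lie in [1,3]; have l₃=4  ✗
L = 2 + 1 + 4 = 7 (odd)

triangle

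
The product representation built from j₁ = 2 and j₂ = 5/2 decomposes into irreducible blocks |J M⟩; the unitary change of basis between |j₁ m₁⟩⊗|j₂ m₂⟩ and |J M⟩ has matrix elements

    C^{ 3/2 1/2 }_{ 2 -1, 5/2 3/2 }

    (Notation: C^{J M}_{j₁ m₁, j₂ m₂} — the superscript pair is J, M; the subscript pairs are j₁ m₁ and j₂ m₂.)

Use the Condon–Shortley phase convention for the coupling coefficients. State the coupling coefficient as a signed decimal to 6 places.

√[4·3!1!2!/7! · 1!3!4!1!2!1!] = √(96/35)
  +(−1)^2/∏(2,1,1,2,0,0)! = 1/4  (running 1/4)
  +(−1)^3/∏(3,0,0,1,1,1)! = -1/6  (running 1/12)
⟨..|..⟩ = √(96/35)·(1/12) = +0.138013

+0.138013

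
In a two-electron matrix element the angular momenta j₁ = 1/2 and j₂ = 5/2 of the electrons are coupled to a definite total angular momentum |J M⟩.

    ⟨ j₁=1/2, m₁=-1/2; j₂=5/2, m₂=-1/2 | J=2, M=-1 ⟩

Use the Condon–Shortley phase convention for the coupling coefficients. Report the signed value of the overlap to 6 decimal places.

-0.577350  (= −√(1/3))

√[5·1!0!4!/6! · 0!1!2!3!1!3!] = √(12)
  +(−1)^1/∏(1,0,0,1,0,3)! = -1/6  (running -1/6)
⟨..|..⟩ = √(12)·(-1/6) = -0.577350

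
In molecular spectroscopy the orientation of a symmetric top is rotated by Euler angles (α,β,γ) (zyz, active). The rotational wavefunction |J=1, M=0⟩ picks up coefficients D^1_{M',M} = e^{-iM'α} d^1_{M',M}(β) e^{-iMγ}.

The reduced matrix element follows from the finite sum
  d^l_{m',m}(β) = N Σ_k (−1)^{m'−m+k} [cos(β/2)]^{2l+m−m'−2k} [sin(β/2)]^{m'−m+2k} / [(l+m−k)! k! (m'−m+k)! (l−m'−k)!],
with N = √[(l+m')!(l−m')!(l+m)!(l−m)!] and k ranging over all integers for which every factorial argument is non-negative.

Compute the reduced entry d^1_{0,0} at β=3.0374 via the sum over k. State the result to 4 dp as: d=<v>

d=-0.9946

d^1_{0,0}(β=3.0374) via the finite sum:
Half-angle: c=0.052073, s=0.998643. N=√(1·1·1·1)=1.000000
Admissible k: 0..1 (factorial args all ≥0)
  k=0: (−1)^0·1.0000/(1)·0.0521^2·0.9986^0 = +0.002712
  k=1: (−1)^1·1.0000/(1)·0.0521^0·0.9986^2 = -0.997288
d^1_{0,0}(3.0374) = +0.002712 -0.997288 = -0.994577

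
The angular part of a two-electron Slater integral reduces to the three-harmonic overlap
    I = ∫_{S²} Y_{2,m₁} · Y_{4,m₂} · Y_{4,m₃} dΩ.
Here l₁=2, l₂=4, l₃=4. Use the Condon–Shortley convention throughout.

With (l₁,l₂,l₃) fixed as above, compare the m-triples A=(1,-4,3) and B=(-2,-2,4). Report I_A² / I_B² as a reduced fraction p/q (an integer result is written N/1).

7/2

Shared (l₁,l₂,l₃)=(2,4,4): N and (l;000)² cancel in I_A²/I_B².
A: Δ = 2!·2!·6!/11! = 1/13860; Racah Σ t=0..0: t=0:+1/1440 = 1/1440; ⇒ 3j(2 4 4; 1 -4 3)² = 7/165, sgn -1
B: Δ = 2!·2!·6!/11! = 1/13860; Racah Σ t=2..2: t=2:+1/2880 = 1/2880; ⇒ 3j(2 4 4; -2 -2 4)² = 2/165, sgn +1
I_A²/I_B² = (7/165)/(2/165) = 7/2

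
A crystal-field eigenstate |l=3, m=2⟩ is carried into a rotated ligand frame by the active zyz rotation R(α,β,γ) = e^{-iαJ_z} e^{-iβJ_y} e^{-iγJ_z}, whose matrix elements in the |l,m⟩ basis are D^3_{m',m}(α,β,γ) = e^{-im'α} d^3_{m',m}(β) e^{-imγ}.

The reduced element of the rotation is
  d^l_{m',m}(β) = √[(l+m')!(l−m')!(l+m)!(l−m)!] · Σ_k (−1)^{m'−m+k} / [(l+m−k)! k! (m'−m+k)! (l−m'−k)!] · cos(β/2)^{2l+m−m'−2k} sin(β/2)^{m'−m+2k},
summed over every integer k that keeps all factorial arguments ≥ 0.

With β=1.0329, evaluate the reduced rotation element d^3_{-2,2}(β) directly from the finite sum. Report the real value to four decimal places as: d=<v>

d^3_{-2,2}(β=1.0329) via the finite sum:
With c≡cos(β/2)=0.869578 and s≡sin(β/2)=0.493796, N=[1·120·120·1]^{1/2}=120.000000
The bounds max(0,m−m')=4 and min(l+m,l−m')=5 give 2 terms
  k=4: (−1)^0·120.0000/(24)·0.8696^2·0.4938^4 = +0.224790
  k=5: (−1)^1·120.0000/(120)·0.8696^0·0.4938^6 = -0.014497
d^3_{-2,2}(1.0329) = +0.224790 -0.014497 = +0.210293

d=0.2103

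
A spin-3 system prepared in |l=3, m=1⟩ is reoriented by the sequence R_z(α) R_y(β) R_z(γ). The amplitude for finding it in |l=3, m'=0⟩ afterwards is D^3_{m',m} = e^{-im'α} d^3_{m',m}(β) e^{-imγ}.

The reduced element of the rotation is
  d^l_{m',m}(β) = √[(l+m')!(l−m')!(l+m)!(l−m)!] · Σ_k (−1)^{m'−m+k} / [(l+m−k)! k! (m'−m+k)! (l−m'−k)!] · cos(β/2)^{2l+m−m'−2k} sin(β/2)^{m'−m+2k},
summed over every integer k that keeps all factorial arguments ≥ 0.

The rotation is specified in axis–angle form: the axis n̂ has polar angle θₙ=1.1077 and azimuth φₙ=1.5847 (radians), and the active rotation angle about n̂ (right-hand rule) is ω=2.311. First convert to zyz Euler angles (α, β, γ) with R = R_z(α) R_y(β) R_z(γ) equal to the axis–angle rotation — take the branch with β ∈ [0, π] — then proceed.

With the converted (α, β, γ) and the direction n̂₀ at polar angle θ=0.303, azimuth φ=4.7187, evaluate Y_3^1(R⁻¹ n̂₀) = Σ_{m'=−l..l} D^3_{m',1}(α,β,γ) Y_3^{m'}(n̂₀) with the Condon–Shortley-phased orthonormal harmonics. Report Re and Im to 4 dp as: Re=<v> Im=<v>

Re=0.0908 Im=-0.0533

Axis–angle → zyz. n̂ = (sinθₙcosφₙ, sinθₙsinφₙ, cosθₙ) = (-0.012439, +0.894587, +0.446720), ω = 2.3110.
R = I cosω + sinω [n̂]ₓ + (1−cosω) n̂n̂ᵀ gives
  R = [-0.674179, -0.348460, +0.651197; +0.311195, +0.665591, +0.678340; -0.669806, +0.659972, -0.340289]
β = atan2(√(R₁₃²+R₂₃²), R₃₃) = 1.918020; α = atan2(R₂₃, R₁₃) mod 2π = 0.805811; γ = atan2(R₃₂, −R₃₁) mod 2π = 0.778003
Need the full column D^3_{m',1} for m'=−3..3 at α=0.8058, β=1.9180, γ=0.7780.
cos(β/2)=0.574331, sin(β/2)=0.818623
d^3_{-3,1}: single k=4 term ⇒ +0.573728;  D = -0.039346+0.572378i
d^3_{-2,1}: k∈[3..4] ⇒ +0.657307 -0.667702 = -0.010395;  D = -0.006988-0.007696i
d^3_{-1,1}: k∈[2..4] ⇒ +0.437489 -1.185088 +0.300958 = -0.446641;  D = -0.446469-0.012418i
d^3_{0,1}: k∈[1..3] ⇒ +0.177208 -1.080066 +0.731431 = -0.171426;  D = -0.122110+0.120317i
d^3_{1,1}: k∈[0..2] ⇒ +0.035890 -0.583319 +0.888816 = +0.341387;  D = -0.004444-0.341358i
d^3_{2,1}: k∈[0..1] ⇒ -0.161768 +0.657307 = +0.495539;  D = -0.361915-0.338491i
d^3_{3,1}: single k=0 term ⇒ +0.282398;  D = -0.281989+0.015198i
Y_3^{m'}(θ=0.303,φ=4.7187) and Σ D·Y over m':
  (-0.0393+0.5724i)·(-0.0002-0.0111i)  (-0.0070-0.0077i)·(-0.0868+0.0011i)  (-0.4465-0.0124i)·(+0.0022+0.3428i)  (-0.1221+0.1203i)·(+0.5538+0.0000i)  (-0.0044-0.3414i)·(-0.0022+0.3428i)  (-0.3619-0.3385i)·(-0.0868-0.0011i)  (-0.2820+0.0152i)·(+0.0002-0.0111i)
Y_3^1(R⁻¹ n̂) = +0.090825-0.053331i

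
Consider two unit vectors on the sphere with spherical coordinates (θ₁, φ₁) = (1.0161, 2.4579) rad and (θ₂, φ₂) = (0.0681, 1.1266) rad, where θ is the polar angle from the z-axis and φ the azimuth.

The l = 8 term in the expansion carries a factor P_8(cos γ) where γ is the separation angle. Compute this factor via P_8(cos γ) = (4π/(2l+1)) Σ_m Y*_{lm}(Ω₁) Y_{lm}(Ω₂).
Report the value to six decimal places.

0.040804

Summing Y*_{l m}(θ₁,φ₁)·Y_{l m}(θ₂,φ₂) over m ∈ [−8, 8]; prefactor 4π/(2·8+1) = 0.739198:
  [-8]  conj(Y_{8,-8})(Ω₁) = +0.096523+0.102136i ; Y_{8,-8}(Ω₂) = -0.000000-0.000000i ; Δ = -0.000000-0.000000i
  [-7]  conj(Y_{8,-7})(Ω₁) = -0.025562-0.347341i ; Y_{8,-7}(Ω₂) = -0.000000-0.000000i ; Δ = -0.000000+0.000000i
  [-6]  conj(Y_{8,-6})(Ω₁) = -0.257267+0.367911i ; Y_{8,-6}(Ω₂) = +0.000000-0.000000i ; Δ = -0.000000+0.000000i
  [-5]  conj(Y_{8,-5})(Ω₁) = +0.212288-0.060326i ; Y_{8,-5}(Ω₂) = +0.000011+0.000009i ; Δ = +0.000003+0.000001i
  [-4]  conj(Y_{8,-4})(Ω₁) = +0.196392+0.084617i ; Y_{8,-4}(Ω₂) = -0.000059+0.000281i ; Δ = -0.000035+0.000050i
  [-3]  conj(Y_{8,-3})(Ω₁) = -0.158150-0.303570i ; Y_{8,-3}(Ω₂) = -0.004205+0.001021i ; Δ = +0.000975+0.001115i
  [-2]  conj(Y_{8,-2})(Ω₁) = +0.009547-0.046287i ; Y_{8,-2}(Ω₂) = -0.029380-0.036153i ; Δ = -0.001954+0.001015i
  [-1]  conj(Y_{8,-1})(Ω₁) = -0.268523+0.218789i ; Y_{8,-1}(Ω₂) = +0.138521-0.291060i ; Δ = +0.026485+0.108463i
  [+0]  conj(Y_{8,0})(Ω₁) = +0.003983-0.000000i ; Y_{8,0}(Ω₂) = +1.068003+0.000000i ; Δ = +0.004253+0.000000i
  [+1]  conj(Y_{8,1})(Ω₁) = +0.268523+0.218789i ; Y_{8,1}(Ω₂) = -0.138521-0.291060i ; Δ = +0.026485-0.108463i
  [+2]  conj(Y_{8,2})(Ω₁) = +0.009547+0.046287i ; Y_{8,2}(Ω₂) = -0.029380+0.036153i ; Δ = -0.001954-0.001015i
  [+3]  conj(Y_{8,3})(Ω₁) = +0.158150-0.303570i ; Y_{8,3}(Ω₂) = +0.004205+0.001021i ; Δ = +0.000975-0.001115i
  [+4]  conj(Y_{8,4})(Ω₁) = +0.196392-0.084617i ; Y_{8,4}(Ω₂) = -0.000059-0.000281i ; Δ = -0.000035-0.000050i
  [+5]  conj(Y_{8,5})(Ω₁) = -0.212288-0.060326i ; Y_{8,5}(Ω₂) = -0.000011+0.000009i ; Δ = +0.000003-0.000001i
  [+6]  conj(Y_{8,6})(Ω₁) = -0.257267-0.367911i ; Y_{8,6}(Ω₂) = +0.000000+0.000000i ; Δ = -0.000000-0.000000i
  [+7]  conj(Y_{8,7})(Ω₁) = +0.025562-0.347341i ; Y_{8,7}(Ω₂) = +0.000000-0.000000i ; Δ = -0.000000-0.000000i
  [+8]  conj(Y_{8,8})(Ω₁) = +0.096523-0.102136i ; Y_{8,8}(Ω₂) = -0.000000+0.000000i ; Δ = -0.000000+0.000000i
Accumulated sum +0.055200-0.000000i; after 4π/(2l+1) scaling, +0.040804-0.000000i ⇒ P_8 = 0.040804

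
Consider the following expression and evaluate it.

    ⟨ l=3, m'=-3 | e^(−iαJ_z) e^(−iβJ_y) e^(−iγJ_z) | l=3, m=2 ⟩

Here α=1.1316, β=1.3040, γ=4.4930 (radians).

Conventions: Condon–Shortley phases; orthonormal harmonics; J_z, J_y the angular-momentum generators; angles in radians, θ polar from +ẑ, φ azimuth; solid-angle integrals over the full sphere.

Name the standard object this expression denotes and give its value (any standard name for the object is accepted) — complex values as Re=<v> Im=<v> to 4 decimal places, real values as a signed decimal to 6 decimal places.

Wigner D-matrix element, Re=0.1233 Im=0.1022

This is a Wigner D-matrix element — the rotation-matrix element ⟨l m'| R(α,β,γ) |l m⟩ in the angular-momentum basis.
Split into d^3_{-3,2}(β=1.3040) × two z-phases.
c=cos(1.304000/2)=0.794872, s=sin(1.304000/2)=0.606777; N=√[1·720·120·1]=293.938769
Admissible k: 5..5 (factorial args all ≥0)
  k=5: (−1)^0·293.9388/(120)·0.7949^1·0.6068^5 = +0.160147
d^3_{-3,2}(1.3040) = +0.160147
Phases: e^{-i·(-3)·1.1316}=-0.968114-0.250510i, e^{-i·(2)·4.4930}=-0.905272-0.424834i ⇒ D=+0.123310+0.102185i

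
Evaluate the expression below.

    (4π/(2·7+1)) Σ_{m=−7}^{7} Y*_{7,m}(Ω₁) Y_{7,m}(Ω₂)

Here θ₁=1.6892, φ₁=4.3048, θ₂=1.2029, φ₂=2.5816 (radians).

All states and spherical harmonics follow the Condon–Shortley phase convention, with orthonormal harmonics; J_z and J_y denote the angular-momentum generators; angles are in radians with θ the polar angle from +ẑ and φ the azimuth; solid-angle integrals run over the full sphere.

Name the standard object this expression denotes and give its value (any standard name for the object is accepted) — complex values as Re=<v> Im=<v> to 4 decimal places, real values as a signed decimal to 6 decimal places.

This sum is the spherical-harmonic addition theorem: it equals the Legendre polynomial P_l(cos γ) of the angle γ between the two directions.
Expand P_7 via completeness: Σ_{m} conj(Y_{7,m}) at Ω₁ times Y_{7,m} at Ω₂ —
  [-7]  conj(Y_{7,-7})(Ω₁) = +0.135427-0.456371i ; Y_{7,-7}(Ω₂) = +0.219269+0.216203i ; Δ = +0.128364-0.070789i
  [-6]  conj(Y_{7,-6})(Ω₁) = -0.162599-0.135863i ; Y_{7,-6}(Ω₂) = -0.433556-0.096207i ; Δ = +0.057425+0.074547i
  [-5]  conj(Y_{7,-5})(Ω₁) = +0.258926-0.130598i ; Y_{7,-5}(Ω₂) = +0.166663-0.059261i ; Δ = +0.035414-0.037110i
  [-4]  conj(Y_{7,-4})(Ω₁) = -0.014141-0.237147i ; Y_{7,-4}(Ω₂) = +0.163634-0.206893i ; Δ = -0.051378-0.035880i
  [-3]  conj(Y_{7,-3})(Ω₁) = +0.214546+0.077837i ; Y_{7,-3}(Ω₂) = -0.030796+0.280938i ; Δ = -0.028474+0.057877i
  [-2]  conj(Y_{7,-2})(Ω₁) = +0.168621-0.178975i ; Y_{7,-2}(Ω₂) = +0.067539+0.139528i ; Δ = +0.036360+0.011439i
  [-1]  conj(Y_{7,-1})(Ω₁) = +0.080742+0.187004i ; Y_{7,-1}(Ω₂) = -0.257970-0.161732i ; Δ = +0.009415-0.061300i
  [+0]  conj(Y_{7,0})(Ω₁) = +0.247942-0.000000i ; Y_{7,0}(Ω₂) = -0.120856+0.000000i ; Δ = -0.029965+0.000000i
  [+1]  conj(Y_{7,1})(Ω₁) = -0.080742+0.187004i ; Y_{7,1}(Ω₂) = +0.257970-0.161732i ; Δ = +0.009415+0.061300i
  [+2]  conj(Y_{7,2})(Ω₁) = +0.168621+0.178975i ; Y_{7,2}(Ω₂) = +0.067539-0.139528i ; Δ = +0.036360-0.011439i
  [+3]  conj(Y_{7,3})(Ω₁) = -0.214546+0.077837i ; Y_{7,3}(Ω₂) = +0.030796+0.280938i ; Δ = -0.028474-0.057877i
  [+4]  conj(Y_{7,4})(Ω₁) = -0.014141+0.237147i ; Y_{7,4}(Ω₂) = +0.163634+0.206893i ; Δ = -0.051378+0.035880i
  [+5]  conj(Y_{7,5})(Ω₁) = -0.258926-0.130598i ; Y_{7,5}(Ω₂) = -0.166663-0.059261i ; Δ = +0.035414+0.037110i
  [+6]  conj(Y_{7,6})(Ω₁) = -0.162599+0.135863i ; Y_{7,6}(Ω₂) = -0.433556+0.096207i ; Δ = +0.057425-0.074547i
  [+7]  conj(Y_{7,7})(Ω₁) = -0.135427-0.456371i ; Y_{7,7}(Ω₂) = -0.219269+0.216203i ; Δ = +0.128364+0.070789i
Accumulated sum +0.344287+0.000000i; after 4π/(2l+1) scaling, +0.288429+0.000000i ⇒ P_7 = 0.288429

Legendre polynomial (addition theorem), +0.288429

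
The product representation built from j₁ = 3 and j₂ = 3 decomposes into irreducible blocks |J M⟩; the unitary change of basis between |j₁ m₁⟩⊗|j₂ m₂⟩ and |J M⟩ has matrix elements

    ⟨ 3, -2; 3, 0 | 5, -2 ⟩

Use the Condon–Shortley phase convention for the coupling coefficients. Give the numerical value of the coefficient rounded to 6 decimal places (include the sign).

j₁+j₂−J=1  J+j₁−j₂=5  J−j₁+j₂=5  j₁+j₂+J+1=12
(j₁±m₁, j₂±m₂, J±M) = (1,5,3,3,3,7)
P² = 43200
sum k=0..1:
  [0] +1/1440 = 1/1440
  [1] −1/288 = -1/288
S = -1/360
C² = P²·S² = 1/3 ; C = -0.577350

−√(1/3) ≈ -0.577350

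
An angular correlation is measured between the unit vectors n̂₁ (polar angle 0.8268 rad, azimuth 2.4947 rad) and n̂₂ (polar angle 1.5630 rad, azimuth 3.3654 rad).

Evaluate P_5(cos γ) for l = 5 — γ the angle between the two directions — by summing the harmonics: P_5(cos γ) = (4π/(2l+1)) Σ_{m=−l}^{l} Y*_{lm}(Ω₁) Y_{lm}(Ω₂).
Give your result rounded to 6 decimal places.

Expand P_5 via completeness: Σ_{m} conj(Y_{5,m}) at Ω₁ times Y_{5,m} at Ω₂ —
  term(m=-5) = -0.016312+0.043484i   from Y*(Ω₁)=+0.099648-0.009281i, Y(Ω₂)=-0.202586+0.417507i
  term(m=-4) = -0.003141+0.001115i   from Y*(Ω₁)=-0.247728-0.153258i, Y(Ω₂)=+0.007155-0.008928i
  term(m=-3) = +0.128600+0.075261i   from Y*(Ω₁)=+0.155805+0.401843i, Y(Ω₂)=+0.270680-0.215074i
  term(m=-2) = +0.000524+0.003041i   from Y*(Ω₁)=+0.063881-0.224680i, Y(Ω₂)=-0.011908+0.005717i
  term(m=-1) = -0.048759+0.057877i   from Y*(Ω₁)=+0.188713-0.142537i, Y(Ω₂)=-0.312018+0.071022i
  term(m=+0) = -0.004172-0.000000i   from Y*(Ω₁)=-0.305150-0.000000i, Y(Ω₂)=+0.013673+0.000000i
  term(m=+1) = -0.048759-0.057877i   from Y*(Ω₁)=-0.188713-0.142537i, Y(Ω₂)=+0.312018+0.071022i
  term(m=+2) = +0.000524-0.003041i   from Y*(Ω₁)=+0.063881+0.224680i, Y(Ω₂)=-0.011908-0.005717i
  term(m=+3) = +0.128600-0.075261i   from Y*(Ω₁)=-0.155805+0.401843i, Y(Ω₂)=-0.270680-0.215074i
  term(m=+4) = -0.003141-0.001115i   from Y*(Ω₁)=-0.247728+0.153258i, Y(Ω₂)=+0.007155+0.008928i
  term(m=+5) = -0.016312-0.043484i   from Y*(Ω₁)=-0.099648-0.009281i, Y(Ω₂)=+0.202586+0.417507i
Σ over m = +0.117651+0.000000i; ×(4π/11) → +0.134404+0.000000i. Real part: 0.134404

0.134404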